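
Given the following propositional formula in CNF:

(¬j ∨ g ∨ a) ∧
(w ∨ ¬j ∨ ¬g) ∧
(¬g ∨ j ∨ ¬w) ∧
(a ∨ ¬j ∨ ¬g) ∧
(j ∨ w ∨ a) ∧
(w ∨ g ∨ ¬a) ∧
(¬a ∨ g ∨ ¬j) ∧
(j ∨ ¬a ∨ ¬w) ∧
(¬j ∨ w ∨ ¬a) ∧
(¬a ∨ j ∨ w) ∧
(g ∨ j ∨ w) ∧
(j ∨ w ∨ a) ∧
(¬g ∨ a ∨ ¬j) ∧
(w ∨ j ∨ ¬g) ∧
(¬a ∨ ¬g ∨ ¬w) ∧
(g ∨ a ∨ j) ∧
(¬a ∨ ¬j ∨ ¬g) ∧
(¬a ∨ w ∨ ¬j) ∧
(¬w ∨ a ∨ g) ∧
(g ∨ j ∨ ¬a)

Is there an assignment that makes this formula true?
No

No, the formula is not satisfiable.

No assignment of truth values to the variables can make all 20 clauses true simultaneously.

The formula is UNSAT (unsatisfiable).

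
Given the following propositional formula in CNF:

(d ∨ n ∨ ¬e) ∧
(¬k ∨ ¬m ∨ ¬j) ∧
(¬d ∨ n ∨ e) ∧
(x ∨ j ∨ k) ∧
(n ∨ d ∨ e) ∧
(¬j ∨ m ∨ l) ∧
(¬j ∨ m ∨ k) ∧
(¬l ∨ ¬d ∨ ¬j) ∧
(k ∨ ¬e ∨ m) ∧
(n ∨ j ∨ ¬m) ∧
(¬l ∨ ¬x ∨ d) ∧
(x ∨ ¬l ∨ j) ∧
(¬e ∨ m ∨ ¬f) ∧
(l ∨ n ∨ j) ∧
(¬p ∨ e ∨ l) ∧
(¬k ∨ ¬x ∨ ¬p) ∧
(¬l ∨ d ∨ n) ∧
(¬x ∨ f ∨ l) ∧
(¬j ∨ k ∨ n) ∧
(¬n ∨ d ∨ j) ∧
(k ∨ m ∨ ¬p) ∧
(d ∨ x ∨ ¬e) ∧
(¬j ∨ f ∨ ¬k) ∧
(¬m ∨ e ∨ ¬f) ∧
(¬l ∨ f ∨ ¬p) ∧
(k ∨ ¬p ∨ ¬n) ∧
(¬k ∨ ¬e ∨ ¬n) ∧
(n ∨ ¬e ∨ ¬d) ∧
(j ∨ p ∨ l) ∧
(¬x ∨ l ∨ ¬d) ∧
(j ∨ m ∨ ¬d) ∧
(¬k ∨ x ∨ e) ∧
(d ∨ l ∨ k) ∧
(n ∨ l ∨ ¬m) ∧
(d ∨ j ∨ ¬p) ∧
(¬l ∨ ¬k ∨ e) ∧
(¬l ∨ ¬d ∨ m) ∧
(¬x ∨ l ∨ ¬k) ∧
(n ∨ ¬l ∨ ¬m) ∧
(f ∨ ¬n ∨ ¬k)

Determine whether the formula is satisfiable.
Yes

Yes, the formula is satisfiable.

One satisfying assignment is: e=False, p=False, l=False, j=True, x=False, f=False, m=True, d=True, n=True, k=False

Verification: With this assignment, all 40 clauses evaluate to true.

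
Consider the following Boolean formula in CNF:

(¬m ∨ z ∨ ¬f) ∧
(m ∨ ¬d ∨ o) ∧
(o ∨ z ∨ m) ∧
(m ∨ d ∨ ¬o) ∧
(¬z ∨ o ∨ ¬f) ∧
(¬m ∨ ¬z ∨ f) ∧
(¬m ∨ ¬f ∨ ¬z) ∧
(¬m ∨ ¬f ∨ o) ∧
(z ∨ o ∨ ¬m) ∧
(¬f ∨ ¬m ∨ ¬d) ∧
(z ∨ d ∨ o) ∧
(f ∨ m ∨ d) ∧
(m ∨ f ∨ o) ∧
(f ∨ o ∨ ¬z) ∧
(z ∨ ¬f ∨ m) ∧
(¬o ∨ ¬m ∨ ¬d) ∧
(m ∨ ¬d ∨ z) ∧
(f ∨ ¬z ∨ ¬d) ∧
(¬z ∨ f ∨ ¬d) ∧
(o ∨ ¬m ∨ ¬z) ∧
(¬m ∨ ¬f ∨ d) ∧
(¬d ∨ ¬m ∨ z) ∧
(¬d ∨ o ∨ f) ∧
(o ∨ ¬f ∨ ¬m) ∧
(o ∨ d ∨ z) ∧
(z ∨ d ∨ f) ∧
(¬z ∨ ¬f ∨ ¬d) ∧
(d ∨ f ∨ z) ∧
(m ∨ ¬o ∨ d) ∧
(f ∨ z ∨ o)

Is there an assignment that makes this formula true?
No

No, the formula is not satisfiable.

No assignment of truth values to the variables can make all 30 clauses true simultaneously.

The formula is UNSAT (unsatisfiable).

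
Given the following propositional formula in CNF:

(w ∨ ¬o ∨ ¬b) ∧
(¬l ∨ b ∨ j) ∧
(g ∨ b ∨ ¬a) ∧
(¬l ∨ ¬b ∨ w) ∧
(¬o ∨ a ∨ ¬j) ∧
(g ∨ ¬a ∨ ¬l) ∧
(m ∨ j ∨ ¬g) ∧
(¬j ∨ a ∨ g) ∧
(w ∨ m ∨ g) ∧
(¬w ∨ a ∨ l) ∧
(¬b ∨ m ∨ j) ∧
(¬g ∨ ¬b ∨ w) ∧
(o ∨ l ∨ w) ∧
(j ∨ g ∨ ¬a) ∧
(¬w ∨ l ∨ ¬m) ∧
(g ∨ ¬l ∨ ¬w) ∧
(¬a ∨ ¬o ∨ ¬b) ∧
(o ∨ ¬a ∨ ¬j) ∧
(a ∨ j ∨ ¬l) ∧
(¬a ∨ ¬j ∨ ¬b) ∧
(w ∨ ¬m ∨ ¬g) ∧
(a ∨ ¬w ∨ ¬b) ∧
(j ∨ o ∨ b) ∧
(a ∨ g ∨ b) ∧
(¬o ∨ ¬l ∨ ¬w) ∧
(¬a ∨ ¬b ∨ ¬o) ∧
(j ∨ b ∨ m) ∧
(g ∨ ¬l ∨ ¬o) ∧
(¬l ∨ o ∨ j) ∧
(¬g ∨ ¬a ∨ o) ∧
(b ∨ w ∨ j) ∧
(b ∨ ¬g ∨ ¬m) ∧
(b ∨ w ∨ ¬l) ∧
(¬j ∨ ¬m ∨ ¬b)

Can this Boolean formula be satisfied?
Yes

Yes, the formula is satisfiable.

One satisfying assignment is: m=False, w=False, b=False, g=True, j=True, o=True, l=False, a=True

Verification: With this assignment, all 34 clauses evaluate to true.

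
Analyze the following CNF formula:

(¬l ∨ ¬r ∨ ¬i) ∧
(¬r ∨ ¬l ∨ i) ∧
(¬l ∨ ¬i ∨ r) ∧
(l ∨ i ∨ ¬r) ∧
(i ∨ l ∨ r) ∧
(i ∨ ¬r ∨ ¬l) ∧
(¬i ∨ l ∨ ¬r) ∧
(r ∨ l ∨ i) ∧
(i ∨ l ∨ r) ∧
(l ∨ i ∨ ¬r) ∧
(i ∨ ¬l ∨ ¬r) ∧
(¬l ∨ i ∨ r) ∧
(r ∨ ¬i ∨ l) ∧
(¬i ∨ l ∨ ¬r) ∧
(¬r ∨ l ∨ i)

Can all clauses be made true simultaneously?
No

No, the formula is not satisfiable.

No assignment of truth values to the variables can make all 15 clauses true simultaneously.

The formula is UNSAT (unsatisfiable).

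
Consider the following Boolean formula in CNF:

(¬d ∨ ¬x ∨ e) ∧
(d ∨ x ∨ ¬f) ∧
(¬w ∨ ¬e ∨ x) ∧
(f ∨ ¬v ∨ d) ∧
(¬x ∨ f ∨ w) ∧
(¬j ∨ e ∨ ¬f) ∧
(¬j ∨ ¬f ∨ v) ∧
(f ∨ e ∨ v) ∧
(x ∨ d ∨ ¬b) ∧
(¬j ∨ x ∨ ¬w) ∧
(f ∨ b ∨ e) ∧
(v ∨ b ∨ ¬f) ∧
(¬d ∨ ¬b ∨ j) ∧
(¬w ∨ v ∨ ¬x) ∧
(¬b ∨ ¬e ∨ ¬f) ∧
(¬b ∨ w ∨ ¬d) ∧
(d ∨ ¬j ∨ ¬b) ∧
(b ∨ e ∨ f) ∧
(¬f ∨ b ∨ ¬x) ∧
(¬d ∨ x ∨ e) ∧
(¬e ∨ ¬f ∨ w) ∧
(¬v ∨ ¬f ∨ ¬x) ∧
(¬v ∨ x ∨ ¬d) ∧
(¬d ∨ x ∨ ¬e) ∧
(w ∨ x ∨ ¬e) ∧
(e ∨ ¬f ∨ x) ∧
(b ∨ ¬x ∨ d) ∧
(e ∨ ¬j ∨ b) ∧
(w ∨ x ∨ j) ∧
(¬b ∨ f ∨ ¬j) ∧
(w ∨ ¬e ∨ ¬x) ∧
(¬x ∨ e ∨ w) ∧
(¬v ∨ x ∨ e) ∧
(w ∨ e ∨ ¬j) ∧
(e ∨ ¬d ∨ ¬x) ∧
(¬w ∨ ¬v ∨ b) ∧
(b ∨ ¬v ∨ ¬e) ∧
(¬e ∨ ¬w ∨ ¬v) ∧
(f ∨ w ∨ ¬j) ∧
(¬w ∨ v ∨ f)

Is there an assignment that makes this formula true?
No

No, the formula is not satisfiable.

No assignment of truth values to the variables can make all 40 clauses true simultaneously.

The formula is UNSAT (unsatisfiable).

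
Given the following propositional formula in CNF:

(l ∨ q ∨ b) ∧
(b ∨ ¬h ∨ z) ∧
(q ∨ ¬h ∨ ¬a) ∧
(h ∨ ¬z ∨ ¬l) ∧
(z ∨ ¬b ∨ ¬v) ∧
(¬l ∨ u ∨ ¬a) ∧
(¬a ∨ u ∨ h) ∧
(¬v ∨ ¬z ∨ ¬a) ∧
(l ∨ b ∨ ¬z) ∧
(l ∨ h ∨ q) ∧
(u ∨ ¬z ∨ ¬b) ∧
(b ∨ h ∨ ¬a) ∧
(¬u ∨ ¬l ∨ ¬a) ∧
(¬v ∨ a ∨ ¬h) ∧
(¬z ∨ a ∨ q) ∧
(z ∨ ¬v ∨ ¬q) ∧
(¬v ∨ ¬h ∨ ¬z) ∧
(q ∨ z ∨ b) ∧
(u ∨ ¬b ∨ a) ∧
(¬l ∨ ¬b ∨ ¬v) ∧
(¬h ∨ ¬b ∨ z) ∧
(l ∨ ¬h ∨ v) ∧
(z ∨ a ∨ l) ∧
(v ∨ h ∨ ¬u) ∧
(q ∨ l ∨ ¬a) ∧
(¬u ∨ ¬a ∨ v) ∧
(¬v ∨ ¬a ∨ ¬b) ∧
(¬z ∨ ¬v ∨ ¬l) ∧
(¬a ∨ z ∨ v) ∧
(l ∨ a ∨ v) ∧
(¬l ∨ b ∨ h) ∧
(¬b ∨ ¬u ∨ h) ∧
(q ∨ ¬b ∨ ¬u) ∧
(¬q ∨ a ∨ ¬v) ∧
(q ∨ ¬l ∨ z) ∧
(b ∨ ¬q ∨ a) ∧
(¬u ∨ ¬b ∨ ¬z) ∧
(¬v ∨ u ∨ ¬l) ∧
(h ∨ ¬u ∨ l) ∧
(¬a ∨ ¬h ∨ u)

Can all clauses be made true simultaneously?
No

No, the formula is not satisfiable.

No assignment of truth values to the variables can make all 40 clauses true simultaneously.

The formula is UNSAT (unsatisfiable).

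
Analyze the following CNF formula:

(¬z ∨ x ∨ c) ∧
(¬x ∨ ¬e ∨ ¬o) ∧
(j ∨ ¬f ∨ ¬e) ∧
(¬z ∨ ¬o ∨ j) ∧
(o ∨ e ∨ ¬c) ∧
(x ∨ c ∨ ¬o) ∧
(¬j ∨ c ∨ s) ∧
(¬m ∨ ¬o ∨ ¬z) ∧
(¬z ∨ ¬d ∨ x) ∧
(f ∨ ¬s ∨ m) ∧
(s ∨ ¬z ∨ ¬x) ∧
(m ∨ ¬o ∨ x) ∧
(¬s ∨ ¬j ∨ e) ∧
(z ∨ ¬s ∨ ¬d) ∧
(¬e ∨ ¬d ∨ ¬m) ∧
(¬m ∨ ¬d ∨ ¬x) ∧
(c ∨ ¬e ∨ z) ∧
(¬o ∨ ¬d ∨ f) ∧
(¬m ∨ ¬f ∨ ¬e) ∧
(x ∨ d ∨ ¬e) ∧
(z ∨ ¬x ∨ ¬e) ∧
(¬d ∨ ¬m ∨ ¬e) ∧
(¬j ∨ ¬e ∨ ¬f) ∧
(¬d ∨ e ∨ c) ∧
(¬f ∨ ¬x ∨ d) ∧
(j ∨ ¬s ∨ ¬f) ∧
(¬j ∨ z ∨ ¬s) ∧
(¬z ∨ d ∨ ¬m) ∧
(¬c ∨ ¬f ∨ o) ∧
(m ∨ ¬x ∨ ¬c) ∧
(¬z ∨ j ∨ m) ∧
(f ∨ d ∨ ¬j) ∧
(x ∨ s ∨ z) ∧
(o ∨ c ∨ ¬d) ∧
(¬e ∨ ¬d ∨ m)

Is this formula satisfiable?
Yes

Yes, the formula is satisfiable.

One satisfying assignment is: c=False, f=False, z=False, m=False, j=False, d=False, s=False, x=True, e=False, o=False

Verification: With this assignment, all 35 clauses evaluate to true.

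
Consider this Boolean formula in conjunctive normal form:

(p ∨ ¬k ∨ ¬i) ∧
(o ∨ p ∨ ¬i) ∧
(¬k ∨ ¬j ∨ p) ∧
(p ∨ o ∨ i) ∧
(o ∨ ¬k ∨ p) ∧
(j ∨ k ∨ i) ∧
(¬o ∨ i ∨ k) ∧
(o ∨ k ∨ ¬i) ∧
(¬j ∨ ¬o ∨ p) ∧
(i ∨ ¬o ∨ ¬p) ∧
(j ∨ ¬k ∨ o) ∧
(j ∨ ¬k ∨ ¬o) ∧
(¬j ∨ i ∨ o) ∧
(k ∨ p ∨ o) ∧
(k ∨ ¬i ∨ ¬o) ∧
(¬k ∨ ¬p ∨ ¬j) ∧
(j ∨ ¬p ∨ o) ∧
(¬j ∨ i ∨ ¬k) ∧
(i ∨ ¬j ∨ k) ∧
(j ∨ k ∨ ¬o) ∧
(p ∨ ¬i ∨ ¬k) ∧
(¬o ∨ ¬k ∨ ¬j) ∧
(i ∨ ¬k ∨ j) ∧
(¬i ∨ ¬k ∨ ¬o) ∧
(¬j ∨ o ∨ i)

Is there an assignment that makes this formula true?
No

No, the formula is not satisfiable.

No assignment of truth values to the variables can make all 25 clauses true simultaneously.

The formula is UNSAT (unsatisfiable).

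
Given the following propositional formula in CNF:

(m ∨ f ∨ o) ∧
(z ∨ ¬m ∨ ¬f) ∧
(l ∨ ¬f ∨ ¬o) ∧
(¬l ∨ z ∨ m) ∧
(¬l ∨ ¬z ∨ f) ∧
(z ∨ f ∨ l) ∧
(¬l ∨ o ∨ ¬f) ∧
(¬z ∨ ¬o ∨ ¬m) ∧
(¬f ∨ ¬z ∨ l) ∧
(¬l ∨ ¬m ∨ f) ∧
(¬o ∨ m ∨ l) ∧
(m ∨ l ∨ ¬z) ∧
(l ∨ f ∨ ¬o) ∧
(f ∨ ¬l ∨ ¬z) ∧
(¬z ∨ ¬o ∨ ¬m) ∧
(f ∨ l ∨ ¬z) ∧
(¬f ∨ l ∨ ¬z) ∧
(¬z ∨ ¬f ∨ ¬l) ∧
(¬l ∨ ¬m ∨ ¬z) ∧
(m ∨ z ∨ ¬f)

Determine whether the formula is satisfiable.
No

No, the formula is not satisfiable.

No assignment of truth values to the variables can make all 20 clauses true simultaneously.

The formula is UNSAT (unsatisfiable).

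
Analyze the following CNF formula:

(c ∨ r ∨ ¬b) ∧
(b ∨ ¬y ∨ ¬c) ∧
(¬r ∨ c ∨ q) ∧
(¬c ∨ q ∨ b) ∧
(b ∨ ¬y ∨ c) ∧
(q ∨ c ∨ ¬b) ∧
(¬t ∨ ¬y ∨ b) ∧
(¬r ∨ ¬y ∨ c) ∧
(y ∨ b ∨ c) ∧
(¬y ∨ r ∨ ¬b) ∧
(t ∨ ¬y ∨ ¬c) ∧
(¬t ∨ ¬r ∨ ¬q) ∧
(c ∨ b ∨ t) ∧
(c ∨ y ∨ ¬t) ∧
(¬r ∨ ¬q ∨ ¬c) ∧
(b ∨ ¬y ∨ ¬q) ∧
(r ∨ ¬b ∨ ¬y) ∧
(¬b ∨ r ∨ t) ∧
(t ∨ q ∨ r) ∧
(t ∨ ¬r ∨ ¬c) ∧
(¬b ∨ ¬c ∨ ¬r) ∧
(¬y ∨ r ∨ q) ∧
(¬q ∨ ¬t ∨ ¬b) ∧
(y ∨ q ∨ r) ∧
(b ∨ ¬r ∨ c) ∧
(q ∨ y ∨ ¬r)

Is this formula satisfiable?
Yes

Yes, the formula is satisfiable.

One satisfying assignment is: y=False, r=False, t=False, b=False, c=True, q=True

Verification: With this assignment, all 26 clauses evaluate to true.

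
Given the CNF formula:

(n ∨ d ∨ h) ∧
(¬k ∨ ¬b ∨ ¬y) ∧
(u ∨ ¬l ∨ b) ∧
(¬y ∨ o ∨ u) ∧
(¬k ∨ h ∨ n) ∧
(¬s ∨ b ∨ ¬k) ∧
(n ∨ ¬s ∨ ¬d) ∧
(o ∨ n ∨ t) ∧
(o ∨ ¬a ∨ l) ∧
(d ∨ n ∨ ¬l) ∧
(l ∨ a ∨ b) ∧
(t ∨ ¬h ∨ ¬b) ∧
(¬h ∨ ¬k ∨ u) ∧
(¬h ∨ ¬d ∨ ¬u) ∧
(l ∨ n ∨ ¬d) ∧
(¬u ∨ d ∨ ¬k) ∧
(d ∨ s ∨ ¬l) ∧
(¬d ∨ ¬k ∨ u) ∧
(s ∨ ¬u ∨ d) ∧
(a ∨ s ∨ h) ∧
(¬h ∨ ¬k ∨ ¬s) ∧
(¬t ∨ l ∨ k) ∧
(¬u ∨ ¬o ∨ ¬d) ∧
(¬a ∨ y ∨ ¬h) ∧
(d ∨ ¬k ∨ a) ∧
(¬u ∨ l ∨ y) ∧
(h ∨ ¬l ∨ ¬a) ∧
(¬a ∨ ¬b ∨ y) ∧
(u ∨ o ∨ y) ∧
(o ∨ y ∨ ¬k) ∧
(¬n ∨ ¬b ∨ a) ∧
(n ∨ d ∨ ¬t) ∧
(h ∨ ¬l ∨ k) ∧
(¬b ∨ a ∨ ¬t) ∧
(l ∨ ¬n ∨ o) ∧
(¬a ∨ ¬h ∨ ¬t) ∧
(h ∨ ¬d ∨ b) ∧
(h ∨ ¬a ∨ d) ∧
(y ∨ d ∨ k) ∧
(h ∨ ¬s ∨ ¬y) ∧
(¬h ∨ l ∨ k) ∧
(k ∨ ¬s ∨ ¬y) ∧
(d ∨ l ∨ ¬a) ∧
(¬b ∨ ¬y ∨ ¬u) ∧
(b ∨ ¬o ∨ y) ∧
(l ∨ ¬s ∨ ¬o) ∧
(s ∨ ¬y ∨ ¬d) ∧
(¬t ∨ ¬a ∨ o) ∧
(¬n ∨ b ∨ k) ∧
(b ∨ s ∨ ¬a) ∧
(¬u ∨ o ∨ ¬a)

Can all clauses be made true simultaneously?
No

No, the formula is not satisfiable.

No assignment of truth values to the variables can make all 51 clauses true simultaneously.

The formula is UNSAT (unsatisfiable).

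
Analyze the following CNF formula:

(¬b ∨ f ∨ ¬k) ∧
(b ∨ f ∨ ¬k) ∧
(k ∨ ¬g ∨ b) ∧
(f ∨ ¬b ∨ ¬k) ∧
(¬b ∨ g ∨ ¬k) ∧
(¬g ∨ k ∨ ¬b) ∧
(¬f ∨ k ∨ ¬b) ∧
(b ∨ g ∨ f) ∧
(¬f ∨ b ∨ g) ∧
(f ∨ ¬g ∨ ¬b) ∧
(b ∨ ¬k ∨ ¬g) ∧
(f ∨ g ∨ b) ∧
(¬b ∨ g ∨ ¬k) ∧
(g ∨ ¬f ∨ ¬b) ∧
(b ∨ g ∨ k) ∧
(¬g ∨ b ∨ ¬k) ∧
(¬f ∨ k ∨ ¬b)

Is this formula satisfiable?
Yes

Yes, the formula is satisfiable.

One satisfying assignment is: f=False, b=True, g=False, k=False

Verification: With this assignment, all 17 clauses evaluate to true.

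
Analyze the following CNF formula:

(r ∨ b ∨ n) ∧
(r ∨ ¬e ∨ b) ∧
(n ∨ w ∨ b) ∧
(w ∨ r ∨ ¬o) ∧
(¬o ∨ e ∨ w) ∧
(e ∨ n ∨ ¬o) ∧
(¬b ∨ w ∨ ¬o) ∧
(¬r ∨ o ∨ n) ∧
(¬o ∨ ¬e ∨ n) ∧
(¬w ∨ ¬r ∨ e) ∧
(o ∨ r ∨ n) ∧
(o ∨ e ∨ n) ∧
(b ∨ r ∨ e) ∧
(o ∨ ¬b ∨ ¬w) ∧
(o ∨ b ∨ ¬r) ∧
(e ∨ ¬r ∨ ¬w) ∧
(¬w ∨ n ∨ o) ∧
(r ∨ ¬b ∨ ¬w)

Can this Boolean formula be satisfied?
Yes

Yes, the formula is satisfiable.

One satisfying assignment is: n=True, o=False, w=False, e=False, r=False, b=True

Verification: With this assignment, all 18 clauses evaluate to true.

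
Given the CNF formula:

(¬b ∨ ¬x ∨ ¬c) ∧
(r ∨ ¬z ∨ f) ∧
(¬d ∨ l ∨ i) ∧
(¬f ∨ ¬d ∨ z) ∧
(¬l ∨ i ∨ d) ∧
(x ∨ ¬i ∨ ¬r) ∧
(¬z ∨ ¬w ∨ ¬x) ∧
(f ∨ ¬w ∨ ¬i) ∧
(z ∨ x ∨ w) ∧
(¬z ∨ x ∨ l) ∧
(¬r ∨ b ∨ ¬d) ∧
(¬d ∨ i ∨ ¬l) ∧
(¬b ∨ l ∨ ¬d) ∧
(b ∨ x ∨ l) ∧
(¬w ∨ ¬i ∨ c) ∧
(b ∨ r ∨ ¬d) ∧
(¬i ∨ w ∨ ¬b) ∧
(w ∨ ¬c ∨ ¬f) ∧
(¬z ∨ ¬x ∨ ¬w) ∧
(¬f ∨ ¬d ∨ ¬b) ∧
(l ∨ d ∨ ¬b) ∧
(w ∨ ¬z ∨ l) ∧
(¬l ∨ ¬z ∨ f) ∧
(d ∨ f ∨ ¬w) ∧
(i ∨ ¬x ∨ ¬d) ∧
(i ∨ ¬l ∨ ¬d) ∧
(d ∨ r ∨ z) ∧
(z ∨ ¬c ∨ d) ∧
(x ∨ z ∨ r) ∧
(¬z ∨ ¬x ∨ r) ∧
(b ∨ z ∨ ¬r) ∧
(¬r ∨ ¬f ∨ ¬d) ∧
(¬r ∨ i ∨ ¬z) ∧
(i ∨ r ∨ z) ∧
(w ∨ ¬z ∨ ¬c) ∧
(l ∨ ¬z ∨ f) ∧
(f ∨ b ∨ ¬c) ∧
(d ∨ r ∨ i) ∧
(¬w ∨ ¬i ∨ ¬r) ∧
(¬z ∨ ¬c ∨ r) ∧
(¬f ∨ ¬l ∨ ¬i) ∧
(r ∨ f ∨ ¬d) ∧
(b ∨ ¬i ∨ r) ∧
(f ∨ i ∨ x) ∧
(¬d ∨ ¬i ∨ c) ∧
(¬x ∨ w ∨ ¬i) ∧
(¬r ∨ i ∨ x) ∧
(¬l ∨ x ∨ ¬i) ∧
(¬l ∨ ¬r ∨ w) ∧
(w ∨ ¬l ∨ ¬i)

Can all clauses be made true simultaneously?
No

No, the formula is not satisfiable.

No assignment of truth values to the variables can make all 50 clauses true simultaneously.

The formula is UNSAT (unsatisfiable).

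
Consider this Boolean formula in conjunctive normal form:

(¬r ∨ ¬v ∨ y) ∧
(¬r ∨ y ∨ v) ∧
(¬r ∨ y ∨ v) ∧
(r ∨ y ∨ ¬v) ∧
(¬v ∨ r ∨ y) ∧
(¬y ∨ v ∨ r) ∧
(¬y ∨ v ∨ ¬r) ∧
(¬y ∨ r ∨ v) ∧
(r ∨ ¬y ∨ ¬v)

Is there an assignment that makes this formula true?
Yes

Yes, the formula is satisfiable.

One satisfying assignment is: r=False, v=False, y=False

Verification: With this assignment, all 9 clauses evaluate to true.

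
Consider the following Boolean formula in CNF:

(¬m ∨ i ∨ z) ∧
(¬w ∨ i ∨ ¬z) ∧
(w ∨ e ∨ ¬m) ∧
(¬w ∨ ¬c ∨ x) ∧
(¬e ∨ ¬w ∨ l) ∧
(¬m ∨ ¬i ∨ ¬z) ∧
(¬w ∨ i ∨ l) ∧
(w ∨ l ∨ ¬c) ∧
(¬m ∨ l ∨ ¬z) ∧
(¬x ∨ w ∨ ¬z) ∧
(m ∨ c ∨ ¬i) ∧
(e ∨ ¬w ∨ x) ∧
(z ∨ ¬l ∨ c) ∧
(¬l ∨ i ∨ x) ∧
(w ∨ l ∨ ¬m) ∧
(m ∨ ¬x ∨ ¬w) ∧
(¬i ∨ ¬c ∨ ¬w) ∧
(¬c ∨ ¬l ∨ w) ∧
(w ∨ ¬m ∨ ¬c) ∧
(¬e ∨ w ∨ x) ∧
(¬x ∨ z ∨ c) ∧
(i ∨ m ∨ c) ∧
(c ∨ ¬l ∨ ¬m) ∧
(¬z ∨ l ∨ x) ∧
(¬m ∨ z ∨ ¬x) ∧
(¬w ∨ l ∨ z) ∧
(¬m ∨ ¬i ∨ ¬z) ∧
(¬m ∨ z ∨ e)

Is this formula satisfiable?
No

No, the formula is not satisfiable.

No assignment of truth values to the variables can make all 28 clauses true simultaneously.

The formula is UNSAT (unsatisfiable).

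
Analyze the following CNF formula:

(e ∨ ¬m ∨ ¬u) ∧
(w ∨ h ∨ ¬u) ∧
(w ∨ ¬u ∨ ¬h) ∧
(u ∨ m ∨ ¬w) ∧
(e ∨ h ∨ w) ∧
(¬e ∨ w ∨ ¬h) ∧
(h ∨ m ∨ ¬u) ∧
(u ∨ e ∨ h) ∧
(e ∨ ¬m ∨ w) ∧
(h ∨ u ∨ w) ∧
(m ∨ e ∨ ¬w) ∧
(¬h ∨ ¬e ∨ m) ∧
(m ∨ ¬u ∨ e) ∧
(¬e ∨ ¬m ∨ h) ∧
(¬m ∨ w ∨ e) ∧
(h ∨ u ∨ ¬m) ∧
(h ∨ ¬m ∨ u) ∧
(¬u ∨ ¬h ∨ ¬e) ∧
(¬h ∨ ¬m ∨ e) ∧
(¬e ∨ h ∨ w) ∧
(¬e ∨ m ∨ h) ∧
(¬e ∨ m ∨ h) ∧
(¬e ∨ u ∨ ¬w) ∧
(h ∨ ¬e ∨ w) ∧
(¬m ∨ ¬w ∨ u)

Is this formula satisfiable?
Yes

Yes, the formula is satisfiable.

One satisfying assignment is: e=False, h=True, w=False, u=False, m=False

Verification: With this assignment, all 25 clauses evaluate to true.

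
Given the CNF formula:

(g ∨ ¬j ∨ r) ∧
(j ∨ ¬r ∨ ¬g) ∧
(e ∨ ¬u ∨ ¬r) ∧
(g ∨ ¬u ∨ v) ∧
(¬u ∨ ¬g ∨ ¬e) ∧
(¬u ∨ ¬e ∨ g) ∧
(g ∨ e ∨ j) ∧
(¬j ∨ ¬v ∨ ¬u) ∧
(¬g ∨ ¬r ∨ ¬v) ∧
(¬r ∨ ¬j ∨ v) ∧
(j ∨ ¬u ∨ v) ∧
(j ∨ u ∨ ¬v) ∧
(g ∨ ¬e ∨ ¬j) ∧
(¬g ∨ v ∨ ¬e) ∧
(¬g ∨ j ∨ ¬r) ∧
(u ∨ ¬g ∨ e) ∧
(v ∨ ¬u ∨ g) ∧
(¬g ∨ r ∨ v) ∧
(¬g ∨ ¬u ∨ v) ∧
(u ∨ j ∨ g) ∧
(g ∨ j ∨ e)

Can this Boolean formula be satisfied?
Yes

Yes, the formula is satisfiable.

One satisfying assignment is: u=True, r=False, e=False, v=True, g=True, j=False

Verification: With this assignment, all 21 clauses evaluate to true.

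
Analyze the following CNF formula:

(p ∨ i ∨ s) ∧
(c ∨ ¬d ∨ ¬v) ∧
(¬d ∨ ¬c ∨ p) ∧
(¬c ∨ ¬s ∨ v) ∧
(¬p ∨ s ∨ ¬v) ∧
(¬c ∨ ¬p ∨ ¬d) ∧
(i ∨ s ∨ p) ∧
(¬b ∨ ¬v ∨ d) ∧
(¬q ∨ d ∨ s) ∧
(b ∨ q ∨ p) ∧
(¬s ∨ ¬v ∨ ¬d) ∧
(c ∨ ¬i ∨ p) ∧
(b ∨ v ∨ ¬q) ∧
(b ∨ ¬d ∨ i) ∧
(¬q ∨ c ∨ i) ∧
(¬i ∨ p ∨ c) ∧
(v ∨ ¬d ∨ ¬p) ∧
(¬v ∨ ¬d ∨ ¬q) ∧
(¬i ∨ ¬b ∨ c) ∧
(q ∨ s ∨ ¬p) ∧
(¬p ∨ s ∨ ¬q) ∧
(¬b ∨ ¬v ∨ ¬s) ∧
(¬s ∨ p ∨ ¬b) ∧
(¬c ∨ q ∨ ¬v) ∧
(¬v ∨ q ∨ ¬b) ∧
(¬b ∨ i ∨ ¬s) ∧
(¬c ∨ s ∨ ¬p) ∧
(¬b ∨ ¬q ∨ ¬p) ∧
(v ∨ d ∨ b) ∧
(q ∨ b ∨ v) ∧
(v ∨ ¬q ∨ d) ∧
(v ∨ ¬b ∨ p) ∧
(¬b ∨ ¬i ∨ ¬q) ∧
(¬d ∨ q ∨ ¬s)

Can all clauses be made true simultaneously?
Yes

Yes, the formula is satisfiable.

One satisfying assignment is: b=False, c=True, q=True, v=True, p=False, d=False, s=True, i=False

Verification: With this assignment, all 34 clauses evaluate to true.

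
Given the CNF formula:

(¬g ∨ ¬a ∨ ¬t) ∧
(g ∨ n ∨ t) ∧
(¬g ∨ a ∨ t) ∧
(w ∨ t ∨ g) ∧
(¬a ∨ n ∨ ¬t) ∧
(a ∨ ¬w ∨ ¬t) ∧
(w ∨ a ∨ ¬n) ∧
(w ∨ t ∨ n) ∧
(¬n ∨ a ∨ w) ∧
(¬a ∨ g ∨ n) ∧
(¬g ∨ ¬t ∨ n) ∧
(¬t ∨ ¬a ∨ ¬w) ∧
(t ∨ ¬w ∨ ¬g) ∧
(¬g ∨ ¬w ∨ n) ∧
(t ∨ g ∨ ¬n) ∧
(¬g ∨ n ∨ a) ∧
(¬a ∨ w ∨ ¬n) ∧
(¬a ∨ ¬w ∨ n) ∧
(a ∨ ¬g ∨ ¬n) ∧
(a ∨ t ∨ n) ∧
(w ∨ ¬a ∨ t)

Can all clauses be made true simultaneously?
Yes

Yes, the formula is satisfiable.

One satisfying assignment is: g=False, w=False, n=False, t=True, a=False

Verification: With this assignment, all 21 clauses evaluate to true.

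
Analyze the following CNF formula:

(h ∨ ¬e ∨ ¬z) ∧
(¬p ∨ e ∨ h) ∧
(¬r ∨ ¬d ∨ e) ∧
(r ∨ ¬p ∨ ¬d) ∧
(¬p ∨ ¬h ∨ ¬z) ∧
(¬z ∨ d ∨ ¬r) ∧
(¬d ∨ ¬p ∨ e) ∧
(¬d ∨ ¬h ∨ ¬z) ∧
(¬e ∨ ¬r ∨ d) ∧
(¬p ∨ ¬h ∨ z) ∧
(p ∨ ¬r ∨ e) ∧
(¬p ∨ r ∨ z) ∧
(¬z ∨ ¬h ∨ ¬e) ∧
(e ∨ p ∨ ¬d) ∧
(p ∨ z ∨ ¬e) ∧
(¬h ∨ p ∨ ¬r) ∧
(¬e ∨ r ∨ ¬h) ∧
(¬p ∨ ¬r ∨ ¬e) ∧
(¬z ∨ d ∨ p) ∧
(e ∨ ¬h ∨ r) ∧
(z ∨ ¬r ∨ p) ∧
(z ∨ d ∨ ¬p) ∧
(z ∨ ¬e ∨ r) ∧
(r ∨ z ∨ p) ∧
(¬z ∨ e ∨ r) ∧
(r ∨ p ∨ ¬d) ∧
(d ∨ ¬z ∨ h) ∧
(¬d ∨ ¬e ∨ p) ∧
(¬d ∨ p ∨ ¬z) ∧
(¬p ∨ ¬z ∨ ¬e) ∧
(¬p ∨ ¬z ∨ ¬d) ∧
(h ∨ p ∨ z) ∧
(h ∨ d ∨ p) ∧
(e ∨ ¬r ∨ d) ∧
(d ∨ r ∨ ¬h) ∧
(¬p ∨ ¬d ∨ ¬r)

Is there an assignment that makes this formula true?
No

No, the formula is not satisfiable.

No assignment of truth values to the variables can make all 36 clauses true simultaneously.

The formula is UNSAT (unsatisfiable).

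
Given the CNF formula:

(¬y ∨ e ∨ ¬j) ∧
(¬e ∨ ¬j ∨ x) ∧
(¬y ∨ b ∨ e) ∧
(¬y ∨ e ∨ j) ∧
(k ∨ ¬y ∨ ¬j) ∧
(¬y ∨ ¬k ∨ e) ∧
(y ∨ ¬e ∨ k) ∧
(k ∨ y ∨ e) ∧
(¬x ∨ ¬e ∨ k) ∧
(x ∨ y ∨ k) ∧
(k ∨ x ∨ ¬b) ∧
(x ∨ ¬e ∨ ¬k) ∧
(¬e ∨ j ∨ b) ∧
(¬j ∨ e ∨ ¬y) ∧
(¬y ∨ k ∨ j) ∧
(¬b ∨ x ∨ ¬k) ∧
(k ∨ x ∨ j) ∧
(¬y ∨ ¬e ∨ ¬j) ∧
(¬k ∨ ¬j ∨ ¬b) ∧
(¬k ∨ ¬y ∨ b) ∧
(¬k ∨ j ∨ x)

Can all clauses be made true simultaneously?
Yes

Yes, the formula is satisfiable.

One satisfying assignment is: k=True, e=False, b=False, x=False, y=False, j=True

Verification: With this assignment, all 21 clauses evaluate to true.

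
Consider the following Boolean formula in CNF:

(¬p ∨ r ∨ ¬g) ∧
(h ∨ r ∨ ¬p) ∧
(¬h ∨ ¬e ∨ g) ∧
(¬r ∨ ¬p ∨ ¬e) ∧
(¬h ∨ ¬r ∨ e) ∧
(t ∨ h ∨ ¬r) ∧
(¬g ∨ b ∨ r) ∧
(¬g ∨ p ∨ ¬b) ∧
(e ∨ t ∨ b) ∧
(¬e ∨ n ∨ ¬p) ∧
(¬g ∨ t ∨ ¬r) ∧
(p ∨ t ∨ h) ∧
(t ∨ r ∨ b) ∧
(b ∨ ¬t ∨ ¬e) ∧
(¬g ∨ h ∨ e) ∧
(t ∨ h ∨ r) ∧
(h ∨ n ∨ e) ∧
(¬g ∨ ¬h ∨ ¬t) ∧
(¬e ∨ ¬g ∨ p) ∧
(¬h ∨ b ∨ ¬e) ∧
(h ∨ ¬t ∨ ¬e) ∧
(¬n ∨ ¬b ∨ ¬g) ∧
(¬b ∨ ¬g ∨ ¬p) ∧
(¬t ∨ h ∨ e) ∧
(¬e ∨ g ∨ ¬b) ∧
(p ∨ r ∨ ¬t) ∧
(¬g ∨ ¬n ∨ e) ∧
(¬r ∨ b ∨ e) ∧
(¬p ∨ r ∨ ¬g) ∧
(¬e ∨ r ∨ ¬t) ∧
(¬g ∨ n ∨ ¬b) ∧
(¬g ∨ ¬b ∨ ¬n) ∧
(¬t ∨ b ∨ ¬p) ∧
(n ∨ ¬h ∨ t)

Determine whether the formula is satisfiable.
Yes

Yes, the formula is satisfiable.

One satisfying assignment is: t=False, h=True, n=True, e=False, r=False, b=True, p=False, g=False

Verification: With this assignment, all 34 clauses evaluate to true.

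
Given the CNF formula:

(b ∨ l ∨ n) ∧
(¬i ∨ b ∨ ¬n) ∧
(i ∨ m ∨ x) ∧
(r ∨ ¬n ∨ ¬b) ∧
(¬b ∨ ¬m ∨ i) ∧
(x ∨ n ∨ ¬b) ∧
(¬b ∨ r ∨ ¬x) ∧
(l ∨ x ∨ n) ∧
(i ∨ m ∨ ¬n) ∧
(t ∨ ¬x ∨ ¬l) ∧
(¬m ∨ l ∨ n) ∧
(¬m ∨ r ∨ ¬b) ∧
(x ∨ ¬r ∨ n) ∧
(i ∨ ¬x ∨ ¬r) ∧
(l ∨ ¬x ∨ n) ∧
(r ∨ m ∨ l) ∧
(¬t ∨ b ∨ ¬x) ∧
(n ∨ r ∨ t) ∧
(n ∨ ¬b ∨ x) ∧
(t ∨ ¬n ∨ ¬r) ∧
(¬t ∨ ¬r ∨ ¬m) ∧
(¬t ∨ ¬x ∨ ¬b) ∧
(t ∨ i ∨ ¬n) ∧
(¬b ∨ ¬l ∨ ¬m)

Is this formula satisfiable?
Yes

Yes, the formula is satisfiable.

One satisfying assignment is: i=False, x=False, n=True, b=False, m=True, l=False, r=False, t=True

Verification: With this assignment, all 24 clauses evaluate to true.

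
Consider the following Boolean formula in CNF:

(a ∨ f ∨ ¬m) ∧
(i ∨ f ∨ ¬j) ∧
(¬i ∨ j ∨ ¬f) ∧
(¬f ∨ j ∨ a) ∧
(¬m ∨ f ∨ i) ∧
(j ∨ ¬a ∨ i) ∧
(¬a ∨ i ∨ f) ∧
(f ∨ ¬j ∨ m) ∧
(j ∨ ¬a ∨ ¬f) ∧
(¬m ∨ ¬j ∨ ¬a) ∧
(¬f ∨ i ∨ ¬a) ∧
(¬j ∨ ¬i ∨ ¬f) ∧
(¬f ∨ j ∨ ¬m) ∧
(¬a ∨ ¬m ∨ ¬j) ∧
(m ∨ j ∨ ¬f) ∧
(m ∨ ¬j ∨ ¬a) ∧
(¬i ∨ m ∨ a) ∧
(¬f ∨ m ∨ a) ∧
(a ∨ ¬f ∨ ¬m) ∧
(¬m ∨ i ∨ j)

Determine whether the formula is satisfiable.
Yes

Yes, the formula is satisfiable.

One satisfying assignment is: a=False, j=False, m=False, i=False, f=False

Verification: With this assignment, all 20 clauses evaluate to true.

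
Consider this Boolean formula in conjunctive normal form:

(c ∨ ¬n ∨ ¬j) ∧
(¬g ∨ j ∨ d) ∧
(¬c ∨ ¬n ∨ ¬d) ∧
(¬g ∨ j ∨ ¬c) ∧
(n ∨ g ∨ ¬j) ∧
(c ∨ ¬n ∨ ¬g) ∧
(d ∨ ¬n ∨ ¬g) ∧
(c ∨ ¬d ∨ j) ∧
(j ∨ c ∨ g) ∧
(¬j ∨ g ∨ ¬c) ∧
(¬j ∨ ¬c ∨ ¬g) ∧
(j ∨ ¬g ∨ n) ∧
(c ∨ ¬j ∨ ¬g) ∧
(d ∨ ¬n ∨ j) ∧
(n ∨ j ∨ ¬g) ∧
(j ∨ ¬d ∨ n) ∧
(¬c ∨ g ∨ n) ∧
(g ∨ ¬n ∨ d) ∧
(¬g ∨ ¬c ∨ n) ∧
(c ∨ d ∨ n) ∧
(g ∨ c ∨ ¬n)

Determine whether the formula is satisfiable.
No

No, the formula is not satisfiable.

No assignment of truth values to the variables can make all 21 clauses true simultaneously.

The formula is UNSAT (unsatisfiable).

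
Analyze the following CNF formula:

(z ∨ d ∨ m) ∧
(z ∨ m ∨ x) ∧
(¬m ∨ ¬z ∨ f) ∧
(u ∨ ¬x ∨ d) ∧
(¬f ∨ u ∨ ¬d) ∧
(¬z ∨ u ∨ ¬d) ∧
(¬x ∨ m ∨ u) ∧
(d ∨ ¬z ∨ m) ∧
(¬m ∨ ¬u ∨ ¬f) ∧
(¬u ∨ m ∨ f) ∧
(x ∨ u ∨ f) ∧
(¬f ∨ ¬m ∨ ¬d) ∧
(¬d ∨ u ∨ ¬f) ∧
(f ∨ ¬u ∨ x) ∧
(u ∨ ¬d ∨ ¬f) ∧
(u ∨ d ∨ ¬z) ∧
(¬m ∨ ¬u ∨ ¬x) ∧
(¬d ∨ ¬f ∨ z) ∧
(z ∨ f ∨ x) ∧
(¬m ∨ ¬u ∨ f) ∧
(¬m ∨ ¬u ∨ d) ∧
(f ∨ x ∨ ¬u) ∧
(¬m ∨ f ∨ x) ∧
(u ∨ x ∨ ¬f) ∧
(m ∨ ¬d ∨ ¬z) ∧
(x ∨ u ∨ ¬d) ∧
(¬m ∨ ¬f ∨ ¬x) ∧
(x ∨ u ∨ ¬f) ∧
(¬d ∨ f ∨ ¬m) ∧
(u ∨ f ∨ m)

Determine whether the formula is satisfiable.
No

No, the formula is not satisfiable.

No assignment of truth values to the variables can make all 30 clauses true simultaneously.

The formula is UNSAT (unsatisfiable).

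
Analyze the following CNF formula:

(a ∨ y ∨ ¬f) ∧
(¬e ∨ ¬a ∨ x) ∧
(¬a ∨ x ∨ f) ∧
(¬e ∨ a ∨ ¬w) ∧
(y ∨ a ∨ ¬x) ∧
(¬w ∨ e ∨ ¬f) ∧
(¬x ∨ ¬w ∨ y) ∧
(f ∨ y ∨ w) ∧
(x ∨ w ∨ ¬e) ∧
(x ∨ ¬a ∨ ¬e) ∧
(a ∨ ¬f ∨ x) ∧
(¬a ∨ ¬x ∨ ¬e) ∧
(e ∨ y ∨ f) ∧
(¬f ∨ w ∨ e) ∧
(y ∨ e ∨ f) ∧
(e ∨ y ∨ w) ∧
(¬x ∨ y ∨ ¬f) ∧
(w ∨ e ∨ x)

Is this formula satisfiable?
Yes

Yes, the formula is satisfiable.

One satisfying assignment is: y=True, f=False, e=False, w=True, a=False, x=False

Verification: With this assignment, all 18 clauses evaluate to true.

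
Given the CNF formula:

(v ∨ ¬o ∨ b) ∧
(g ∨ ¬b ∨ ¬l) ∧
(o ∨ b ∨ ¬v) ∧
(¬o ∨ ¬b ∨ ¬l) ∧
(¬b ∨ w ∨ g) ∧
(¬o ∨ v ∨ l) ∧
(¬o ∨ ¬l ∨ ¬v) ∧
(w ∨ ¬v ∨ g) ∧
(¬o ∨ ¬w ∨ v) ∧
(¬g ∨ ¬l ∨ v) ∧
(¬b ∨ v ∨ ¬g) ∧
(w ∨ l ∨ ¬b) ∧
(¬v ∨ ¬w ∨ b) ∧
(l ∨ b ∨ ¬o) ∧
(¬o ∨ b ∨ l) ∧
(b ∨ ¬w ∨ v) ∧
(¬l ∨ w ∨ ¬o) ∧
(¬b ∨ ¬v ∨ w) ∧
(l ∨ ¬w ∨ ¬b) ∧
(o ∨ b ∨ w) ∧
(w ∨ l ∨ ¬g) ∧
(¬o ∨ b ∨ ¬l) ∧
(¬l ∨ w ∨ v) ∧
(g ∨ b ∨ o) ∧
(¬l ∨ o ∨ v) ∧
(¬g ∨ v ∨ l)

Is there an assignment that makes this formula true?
Yes

Yes, the formula is satisfiable.

One satisfying assignment is: w=True, o=False, g=True, l=True, v=True, b=True

Verification: With this assignment, all 26 clauses evaluate to true.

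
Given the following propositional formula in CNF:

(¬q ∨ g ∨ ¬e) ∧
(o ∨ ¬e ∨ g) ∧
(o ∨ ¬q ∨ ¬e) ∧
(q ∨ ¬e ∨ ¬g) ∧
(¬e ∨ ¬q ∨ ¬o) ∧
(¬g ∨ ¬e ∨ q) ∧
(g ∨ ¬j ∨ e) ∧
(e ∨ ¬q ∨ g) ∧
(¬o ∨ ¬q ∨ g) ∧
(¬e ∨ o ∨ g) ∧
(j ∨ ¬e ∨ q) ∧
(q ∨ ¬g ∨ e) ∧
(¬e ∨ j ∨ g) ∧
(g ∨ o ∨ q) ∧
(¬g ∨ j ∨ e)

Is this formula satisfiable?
Yes

Yes, the formula is satisfiable.

One satisfying assignment is: q=False, e=False, g=False, j=False, o=True

Verification: With this assignment, all 15 clauses evaluate to true.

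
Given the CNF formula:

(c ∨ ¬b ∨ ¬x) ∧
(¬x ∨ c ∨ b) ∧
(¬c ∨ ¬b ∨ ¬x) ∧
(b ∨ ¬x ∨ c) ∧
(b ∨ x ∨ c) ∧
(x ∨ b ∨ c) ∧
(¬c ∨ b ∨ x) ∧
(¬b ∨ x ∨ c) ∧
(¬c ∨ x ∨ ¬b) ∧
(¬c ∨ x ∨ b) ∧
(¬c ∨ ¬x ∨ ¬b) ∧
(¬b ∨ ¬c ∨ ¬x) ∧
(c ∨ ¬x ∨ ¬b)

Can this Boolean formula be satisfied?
Yes

Yes, the formula is satisfiable.

One satisfying assignment is: x=True, c=True, b=False

Verification: With this assignment, all 13 clauses evaluate to true.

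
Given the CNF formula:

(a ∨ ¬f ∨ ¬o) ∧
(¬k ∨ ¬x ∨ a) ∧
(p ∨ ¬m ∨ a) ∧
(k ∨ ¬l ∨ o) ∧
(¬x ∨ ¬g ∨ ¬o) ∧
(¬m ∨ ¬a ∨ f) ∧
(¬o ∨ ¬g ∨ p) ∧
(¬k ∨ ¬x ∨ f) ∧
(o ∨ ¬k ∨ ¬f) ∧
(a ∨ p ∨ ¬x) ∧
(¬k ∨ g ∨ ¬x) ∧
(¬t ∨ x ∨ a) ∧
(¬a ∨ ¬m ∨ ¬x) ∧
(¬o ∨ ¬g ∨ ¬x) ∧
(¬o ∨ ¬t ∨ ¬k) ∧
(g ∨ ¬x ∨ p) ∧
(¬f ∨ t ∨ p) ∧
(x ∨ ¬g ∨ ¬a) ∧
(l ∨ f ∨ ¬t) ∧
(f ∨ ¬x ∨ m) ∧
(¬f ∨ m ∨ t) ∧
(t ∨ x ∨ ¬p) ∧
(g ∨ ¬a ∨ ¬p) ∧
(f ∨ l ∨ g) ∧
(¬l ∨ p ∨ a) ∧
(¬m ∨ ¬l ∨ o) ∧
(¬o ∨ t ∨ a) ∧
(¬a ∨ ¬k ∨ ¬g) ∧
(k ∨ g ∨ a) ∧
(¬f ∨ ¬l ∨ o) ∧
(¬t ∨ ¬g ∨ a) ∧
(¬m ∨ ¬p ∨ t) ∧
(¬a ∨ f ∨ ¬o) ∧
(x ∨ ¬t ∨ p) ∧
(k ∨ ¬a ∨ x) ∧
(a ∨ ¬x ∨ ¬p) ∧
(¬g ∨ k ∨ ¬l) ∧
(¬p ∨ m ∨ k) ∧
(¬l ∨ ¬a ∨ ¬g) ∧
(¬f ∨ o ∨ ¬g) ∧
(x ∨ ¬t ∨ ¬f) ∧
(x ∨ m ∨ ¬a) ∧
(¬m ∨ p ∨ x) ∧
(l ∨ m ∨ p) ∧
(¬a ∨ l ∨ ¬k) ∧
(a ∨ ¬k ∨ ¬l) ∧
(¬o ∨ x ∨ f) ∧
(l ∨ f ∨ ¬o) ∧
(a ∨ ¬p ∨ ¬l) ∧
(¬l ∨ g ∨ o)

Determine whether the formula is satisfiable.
No

No, the formula is not satisfiable.

No assignment of truth values to the variables can make all 50 clauses true simultaneously.

The formula is UNSAT (unsatisfiable).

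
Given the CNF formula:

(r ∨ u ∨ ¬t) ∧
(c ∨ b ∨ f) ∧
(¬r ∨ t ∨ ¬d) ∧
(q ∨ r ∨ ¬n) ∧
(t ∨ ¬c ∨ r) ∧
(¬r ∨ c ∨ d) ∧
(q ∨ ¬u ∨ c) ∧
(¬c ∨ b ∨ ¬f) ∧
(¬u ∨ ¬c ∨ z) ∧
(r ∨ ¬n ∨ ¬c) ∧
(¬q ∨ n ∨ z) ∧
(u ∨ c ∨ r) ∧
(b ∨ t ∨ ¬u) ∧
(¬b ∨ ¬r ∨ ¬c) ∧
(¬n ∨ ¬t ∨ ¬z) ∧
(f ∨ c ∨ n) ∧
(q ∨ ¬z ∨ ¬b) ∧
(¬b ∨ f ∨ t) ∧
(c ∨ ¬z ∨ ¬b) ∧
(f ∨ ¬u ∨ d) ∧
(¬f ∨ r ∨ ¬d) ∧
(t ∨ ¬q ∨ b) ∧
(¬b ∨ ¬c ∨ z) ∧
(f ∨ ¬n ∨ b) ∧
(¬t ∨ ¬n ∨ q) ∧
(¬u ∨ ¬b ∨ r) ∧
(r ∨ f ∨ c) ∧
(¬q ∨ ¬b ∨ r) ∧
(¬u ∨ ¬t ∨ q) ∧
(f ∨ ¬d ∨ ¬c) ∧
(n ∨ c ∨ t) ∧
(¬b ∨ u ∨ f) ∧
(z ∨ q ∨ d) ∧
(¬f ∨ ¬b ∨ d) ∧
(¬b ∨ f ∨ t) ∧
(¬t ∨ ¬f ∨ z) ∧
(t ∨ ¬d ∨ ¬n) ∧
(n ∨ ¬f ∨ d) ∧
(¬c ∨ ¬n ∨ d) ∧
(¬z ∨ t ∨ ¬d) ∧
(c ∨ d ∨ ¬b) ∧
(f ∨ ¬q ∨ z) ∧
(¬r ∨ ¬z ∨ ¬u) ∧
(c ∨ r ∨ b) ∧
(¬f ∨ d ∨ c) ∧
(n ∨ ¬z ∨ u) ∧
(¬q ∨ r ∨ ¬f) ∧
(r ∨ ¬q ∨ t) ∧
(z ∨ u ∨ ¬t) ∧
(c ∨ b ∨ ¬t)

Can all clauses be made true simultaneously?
No

No, the formula is not satisfiable.

No assignment of truth values to the variables can make all 50 clauses true simultaneously.

The formula is UNSAT (unsatisfiable).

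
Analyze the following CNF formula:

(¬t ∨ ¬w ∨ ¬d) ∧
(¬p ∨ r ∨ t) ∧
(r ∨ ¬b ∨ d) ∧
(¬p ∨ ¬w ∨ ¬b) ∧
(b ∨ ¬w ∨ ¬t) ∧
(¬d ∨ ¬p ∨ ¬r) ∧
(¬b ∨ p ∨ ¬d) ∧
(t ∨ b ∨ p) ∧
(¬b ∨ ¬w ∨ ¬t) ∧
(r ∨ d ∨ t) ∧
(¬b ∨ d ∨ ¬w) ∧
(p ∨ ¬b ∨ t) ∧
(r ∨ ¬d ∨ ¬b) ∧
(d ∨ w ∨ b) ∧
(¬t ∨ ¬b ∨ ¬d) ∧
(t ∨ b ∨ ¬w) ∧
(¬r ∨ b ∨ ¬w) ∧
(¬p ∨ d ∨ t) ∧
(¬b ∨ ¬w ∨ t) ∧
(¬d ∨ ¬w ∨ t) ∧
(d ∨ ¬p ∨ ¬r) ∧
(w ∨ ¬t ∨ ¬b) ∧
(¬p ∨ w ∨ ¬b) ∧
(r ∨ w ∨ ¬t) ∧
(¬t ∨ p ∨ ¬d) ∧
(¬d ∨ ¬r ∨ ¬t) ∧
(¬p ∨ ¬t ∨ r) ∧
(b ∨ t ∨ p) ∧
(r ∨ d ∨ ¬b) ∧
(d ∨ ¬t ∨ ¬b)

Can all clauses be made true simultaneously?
No

No, the formula is not satisfiable.

No assignment of truth values to the variables can make all 30 clauses true simultaneously.

The formula is UNSAT (unsatisfiable).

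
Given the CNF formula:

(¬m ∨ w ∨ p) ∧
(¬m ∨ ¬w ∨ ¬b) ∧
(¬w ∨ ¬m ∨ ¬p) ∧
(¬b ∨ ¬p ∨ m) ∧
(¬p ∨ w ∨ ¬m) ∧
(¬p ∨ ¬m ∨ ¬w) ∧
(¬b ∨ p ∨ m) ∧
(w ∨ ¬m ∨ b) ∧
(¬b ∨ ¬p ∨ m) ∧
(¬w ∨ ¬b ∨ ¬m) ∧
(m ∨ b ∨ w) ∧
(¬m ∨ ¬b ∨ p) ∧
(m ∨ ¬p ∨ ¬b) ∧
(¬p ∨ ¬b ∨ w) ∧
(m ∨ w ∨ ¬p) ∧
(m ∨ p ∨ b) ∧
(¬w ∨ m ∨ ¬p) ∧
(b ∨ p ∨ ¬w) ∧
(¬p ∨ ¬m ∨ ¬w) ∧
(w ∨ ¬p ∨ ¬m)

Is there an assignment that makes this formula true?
No

No, the formula is not satisfiable.

No assignment of truth values to the variables can make all 20 clauses true simultaneously.

The formula is UNSAT (unsatisfiable).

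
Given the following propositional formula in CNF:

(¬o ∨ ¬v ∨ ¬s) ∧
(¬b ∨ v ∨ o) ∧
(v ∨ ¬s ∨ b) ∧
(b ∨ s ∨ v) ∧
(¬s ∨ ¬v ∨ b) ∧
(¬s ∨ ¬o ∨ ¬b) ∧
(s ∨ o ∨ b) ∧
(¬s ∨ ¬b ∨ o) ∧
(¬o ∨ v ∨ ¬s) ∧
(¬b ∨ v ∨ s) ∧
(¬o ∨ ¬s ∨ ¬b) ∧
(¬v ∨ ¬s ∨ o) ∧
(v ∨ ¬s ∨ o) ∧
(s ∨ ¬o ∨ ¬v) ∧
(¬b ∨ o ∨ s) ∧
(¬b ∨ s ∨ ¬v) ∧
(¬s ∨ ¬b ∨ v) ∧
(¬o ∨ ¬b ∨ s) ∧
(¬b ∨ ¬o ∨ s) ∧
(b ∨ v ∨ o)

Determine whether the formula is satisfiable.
No

No, the formula is not satisfiable.

No assignment of truth values to the variables can make all 20 clauses true simultaneously.

The formula is UNSAT (unsatisfiable).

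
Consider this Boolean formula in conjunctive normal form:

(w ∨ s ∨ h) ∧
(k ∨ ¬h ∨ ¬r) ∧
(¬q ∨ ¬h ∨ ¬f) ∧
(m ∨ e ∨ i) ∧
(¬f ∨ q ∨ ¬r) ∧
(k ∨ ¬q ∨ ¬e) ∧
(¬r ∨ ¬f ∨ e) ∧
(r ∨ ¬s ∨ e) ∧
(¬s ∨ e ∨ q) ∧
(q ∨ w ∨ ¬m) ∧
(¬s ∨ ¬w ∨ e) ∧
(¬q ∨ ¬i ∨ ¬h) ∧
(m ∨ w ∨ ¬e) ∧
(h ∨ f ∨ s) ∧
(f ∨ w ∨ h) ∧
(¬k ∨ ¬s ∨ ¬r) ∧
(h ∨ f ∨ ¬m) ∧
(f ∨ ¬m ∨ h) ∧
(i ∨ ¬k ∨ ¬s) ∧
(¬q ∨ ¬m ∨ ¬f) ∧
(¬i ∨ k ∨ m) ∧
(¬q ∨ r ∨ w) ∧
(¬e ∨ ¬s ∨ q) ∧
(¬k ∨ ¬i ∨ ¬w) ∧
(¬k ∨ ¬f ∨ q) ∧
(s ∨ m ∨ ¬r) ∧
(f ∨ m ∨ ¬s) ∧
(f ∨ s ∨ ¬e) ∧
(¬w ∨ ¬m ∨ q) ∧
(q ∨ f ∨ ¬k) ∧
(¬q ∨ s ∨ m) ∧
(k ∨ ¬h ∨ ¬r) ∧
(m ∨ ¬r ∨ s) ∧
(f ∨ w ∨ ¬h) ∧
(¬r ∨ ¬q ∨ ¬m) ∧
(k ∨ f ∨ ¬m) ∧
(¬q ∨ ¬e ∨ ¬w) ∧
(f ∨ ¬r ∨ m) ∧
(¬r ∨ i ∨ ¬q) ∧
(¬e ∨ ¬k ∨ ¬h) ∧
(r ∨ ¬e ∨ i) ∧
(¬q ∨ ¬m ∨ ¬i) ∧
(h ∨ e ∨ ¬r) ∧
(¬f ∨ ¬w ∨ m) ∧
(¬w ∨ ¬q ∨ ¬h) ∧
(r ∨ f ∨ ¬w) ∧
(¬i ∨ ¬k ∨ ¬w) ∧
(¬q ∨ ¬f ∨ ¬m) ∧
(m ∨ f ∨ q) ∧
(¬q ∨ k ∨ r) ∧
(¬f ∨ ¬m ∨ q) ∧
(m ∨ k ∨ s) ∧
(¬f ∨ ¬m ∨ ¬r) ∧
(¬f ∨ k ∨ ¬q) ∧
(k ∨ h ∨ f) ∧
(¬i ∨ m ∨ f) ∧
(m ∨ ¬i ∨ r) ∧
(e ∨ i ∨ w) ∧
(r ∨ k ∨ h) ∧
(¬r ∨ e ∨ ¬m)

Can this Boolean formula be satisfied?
No

No, the formula is not satisfiable.

No assignment of truth values to the variables can make all 60 clauses true simultaneously.

The formula is UNSAT (unsatisfiable).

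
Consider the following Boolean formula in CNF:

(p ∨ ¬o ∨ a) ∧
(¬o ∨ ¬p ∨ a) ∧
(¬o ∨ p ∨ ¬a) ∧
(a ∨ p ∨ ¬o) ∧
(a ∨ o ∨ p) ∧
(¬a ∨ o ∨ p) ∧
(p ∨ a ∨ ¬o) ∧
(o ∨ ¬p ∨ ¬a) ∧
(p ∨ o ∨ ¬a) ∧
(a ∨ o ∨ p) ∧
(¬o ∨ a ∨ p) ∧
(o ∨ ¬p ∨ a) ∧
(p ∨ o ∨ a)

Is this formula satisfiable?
Yes

Yes, the formula is satisfiable.

One satisfying assignment is: o=True, a=True, p=True

Verification: With this assignment, all 13 clauses evaluate to true.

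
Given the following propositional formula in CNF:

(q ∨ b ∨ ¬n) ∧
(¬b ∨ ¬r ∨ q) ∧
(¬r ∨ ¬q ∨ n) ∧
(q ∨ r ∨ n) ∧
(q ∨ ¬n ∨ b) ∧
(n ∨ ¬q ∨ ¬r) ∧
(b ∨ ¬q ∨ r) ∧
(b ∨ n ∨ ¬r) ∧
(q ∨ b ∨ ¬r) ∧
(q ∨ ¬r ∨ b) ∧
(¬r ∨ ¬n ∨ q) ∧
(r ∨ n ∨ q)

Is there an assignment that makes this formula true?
Yes

Yes, the formula is satisfiable.

One satisfying assignment is: n=True, r=False, b=True, q=False

Verification: With this assignment, all 12 clauses evaluate to true.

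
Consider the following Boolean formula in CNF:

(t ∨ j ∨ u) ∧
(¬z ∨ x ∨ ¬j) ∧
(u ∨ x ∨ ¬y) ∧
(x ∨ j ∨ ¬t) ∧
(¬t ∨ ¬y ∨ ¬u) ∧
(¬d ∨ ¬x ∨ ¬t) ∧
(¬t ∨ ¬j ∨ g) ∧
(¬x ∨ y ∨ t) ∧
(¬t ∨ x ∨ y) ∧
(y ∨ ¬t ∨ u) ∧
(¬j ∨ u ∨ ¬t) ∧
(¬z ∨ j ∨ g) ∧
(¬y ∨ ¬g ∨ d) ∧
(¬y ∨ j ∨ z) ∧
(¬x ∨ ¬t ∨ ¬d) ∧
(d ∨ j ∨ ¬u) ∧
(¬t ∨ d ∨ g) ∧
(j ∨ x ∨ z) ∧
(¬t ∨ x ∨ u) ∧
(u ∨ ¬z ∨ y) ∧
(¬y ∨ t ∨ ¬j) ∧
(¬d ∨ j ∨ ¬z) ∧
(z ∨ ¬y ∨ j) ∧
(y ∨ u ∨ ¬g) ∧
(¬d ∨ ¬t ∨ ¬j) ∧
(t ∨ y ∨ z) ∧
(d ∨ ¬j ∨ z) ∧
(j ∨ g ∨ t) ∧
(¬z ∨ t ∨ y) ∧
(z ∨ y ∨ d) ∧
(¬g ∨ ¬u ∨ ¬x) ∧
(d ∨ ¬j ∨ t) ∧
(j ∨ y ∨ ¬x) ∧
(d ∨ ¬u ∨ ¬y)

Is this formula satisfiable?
No

No, the formula is not satisfiable.

No assignment of truth values to the variables can make all 34 clauses true simultaneously.

The formula is UNSAT (unsatisfiable).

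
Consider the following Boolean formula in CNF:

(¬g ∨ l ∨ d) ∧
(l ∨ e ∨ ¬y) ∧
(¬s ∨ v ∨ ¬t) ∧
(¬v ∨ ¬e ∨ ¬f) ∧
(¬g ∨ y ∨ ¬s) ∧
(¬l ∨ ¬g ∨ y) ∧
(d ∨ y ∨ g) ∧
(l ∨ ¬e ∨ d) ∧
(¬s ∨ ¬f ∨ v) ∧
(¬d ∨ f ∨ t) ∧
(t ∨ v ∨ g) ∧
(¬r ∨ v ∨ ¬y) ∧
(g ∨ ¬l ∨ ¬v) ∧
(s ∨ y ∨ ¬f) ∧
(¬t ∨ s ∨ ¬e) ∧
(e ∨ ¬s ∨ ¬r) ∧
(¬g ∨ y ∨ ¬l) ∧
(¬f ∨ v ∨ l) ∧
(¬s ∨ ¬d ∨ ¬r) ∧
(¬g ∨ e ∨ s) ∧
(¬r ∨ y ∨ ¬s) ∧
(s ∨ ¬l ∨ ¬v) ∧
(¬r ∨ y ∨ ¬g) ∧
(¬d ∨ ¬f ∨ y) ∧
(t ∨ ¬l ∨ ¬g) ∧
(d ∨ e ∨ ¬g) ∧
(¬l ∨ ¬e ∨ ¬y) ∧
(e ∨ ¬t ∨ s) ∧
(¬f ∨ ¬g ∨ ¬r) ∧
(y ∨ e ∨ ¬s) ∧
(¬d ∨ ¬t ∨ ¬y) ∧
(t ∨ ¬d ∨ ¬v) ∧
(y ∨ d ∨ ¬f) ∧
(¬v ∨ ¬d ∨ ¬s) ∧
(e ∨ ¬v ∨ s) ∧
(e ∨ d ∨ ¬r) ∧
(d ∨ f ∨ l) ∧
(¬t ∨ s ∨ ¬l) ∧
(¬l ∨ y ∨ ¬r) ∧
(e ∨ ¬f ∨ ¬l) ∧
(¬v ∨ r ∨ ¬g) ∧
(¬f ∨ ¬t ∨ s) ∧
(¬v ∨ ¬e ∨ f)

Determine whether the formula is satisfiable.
No

No, the formula is not satisfiable.

No assignment of truth values to the variables can make all 43 clauses true simultaneously.

The formula is UNSAT (unsatisfiable).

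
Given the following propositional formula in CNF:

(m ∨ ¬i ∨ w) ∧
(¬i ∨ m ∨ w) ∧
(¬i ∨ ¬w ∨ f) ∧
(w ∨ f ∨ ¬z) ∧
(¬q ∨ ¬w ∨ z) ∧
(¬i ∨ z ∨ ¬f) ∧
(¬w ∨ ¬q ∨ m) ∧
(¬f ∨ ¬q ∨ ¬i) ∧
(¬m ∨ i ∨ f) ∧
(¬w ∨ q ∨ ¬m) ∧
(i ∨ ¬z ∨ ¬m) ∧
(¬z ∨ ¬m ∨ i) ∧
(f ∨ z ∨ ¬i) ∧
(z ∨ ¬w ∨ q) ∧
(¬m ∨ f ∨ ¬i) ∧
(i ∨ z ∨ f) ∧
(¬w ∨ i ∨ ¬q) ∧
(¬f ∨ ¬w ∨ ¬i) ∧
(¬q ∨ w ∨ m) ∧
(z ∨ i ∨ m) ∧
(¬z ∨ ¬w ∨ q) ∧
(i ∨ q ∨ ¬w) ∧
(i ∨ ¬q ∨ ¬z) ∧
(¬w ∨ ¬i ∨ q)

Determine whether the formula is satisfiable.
Yes

Yes, the formula is satisfiable.

One satisfying assignment is: q=False, m=True, w=False, f=True, i=False, z=False

Verification: With this assignment, all 24 clauses evaluate to true.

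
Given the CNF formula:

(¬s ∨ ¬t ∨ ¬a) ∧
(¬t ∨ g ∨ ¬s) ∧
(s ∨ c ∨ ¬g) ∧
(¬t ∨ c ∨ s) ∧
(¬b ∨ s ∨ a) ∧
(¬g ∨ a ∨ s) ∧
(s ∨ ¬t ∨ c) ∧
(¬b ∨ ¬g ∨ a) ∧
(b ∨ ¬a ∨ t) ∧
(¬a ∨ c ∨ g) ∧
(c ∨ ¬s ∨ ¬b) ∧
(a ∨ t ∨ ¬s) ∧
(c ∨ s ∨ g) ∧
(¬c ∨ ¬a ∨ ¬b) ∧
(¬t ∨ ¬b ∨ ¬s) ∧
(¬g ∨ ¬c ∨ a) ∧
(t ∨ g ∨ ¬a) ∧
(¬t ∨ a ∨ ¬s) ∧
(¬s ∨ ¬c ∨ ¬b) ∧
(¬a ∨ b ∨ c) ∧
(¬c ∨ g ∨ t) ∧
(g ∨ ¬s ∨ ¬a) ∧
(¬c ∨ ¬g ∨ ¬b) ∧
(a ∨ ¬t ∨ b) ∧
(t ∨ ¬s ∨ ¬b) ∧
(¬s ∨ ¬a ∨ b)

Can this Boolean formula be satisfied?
Yes

Yes, the formula is satisfiable.

One satisfying assignment is: g=False, t=True, s=False, b=False, a=True, c=True

Verification: With this assignment, all 26 clauses evaluate to true.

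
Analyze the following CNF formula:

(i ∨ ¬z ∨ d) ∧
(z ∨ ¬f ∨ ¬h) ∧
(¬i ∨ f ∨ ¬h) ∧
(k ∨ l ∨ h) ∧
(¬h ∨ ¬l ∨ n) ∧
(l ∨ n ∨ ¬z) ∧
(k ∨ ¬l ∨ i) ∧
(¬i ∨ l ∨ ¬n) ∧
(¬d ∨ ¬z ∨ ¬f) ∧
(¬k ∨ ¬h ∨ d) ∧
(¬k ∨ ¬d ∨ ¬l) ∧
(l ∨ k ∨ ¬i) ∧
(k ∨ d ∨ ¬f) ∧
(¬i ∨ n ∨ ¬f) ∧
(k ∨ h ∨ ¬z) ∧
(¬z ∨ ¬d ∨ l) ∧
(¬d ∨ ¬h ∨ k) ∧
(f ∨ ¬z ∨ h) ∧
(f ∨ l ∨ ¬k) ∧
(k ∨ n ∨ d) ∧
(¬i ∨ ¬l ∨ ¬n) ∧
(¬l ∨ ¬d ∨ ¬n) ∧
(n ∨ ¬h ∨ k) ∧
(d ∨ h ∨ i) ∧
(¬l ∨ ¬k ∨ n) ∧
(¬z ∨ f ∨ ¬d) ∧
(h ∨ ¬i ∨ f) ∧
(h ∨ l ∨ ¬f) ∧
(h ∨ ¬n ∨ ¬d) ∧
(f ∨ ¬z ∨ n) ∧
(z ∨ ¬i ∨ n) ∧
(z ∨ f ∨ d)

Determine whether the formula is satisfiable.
No

No, the formula is not satisfiable.

No assignment of truth values to the variables can make all 32 clauses true simultaneously.

The formula is UNSAT (unsatisfiable).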